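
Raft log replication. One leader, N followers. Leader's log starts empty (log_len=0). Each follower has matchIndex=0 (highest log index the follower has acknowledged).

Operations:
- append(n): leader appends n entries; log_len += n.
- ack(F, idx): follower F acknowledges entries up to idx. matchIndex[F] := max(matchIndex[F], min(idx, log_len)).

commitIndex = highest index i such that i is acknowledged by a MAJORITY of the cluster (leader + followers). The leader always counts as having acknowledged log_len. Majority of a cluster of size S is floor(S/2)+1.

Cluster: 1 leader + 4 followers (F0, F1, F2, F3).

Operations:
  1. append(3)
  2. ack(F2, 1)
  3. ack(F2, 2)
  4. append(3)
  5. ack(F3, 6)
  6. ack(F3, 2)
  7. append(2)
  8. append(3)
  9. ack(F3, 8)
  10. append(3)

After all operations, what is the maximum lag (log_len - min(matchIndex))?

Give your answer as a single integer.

Op 1: append 3 -> log_len=3
Op 2: F2 acks idx 1 -> match: F0=0 F1=0 F2=1 F3=0; commitIndex=0
Op 3: F2 acks idx 2 -> match: F0=0 F1=0 F2=2 F3=0; commitIndex=0
Op 4: append 3 -> log_len=6
Op 5: F3 acks idx 6 -> match: F0=0 F1=0 F2=2 F3=6; commitIndex=2
Op 6: F3 acks idx 2 -> match: F0=0 F1=0 F2=2 F3=6; commitIndex=2
Op 7: append 2 -> log_len=8
Op 8: append 3 -> log_len=11
Op 9: F3 acks idx 8 -> match: F0=0 F1=0 F2=2 F3=8; commitIndex=2
Op 10: append 3 -> log_len=14

Answer: 14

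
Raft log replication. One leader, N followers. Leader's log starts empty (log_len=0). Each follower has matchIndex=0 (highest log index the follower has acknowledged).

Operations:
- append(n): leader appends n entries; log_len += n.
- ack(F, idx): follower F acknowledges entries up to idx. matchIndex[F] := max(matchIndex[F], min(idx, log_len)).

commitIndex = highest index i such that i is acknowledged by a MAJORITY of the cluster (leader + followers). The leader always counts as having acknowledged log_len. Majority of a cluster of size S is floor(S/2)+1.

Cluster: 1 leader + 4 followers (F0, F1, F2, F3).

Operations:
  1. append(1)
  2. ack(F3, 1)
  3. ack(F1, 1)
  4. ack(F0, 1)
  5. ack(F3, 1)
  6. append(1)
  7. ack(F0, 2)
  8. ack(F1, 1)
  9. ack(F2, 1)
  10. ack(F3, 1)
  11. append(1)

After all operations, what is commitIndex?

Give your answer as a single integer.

Op 1: append 1 -> log_len=1
Op 2: F3 acks idx 1 -> match: F0=0 F1=0 F2=0 F3=1; commitIndex=0
Op 3: F1 acks idx 1 -> match: F0=0 F1=1 F2=0 F3=1; commitIndex=1
Op 4: F0 acks idx 1 -> match: F0=1 F1=1 F2=0 F3=1; commitIndex=1
Op 5: F3 acks idx 1 -> match: F0=1 F1=1 F2=0 F3=1; commitIndex=1
Op 6: append 1 -> log_len=2
Op 7: F0 acks idx 2 -> match: F0=2 F1=1 F2=0 F3=1; commitIndex=1
Op 8: F1 acks idx 1 -> match: F0=2 F1=1 F2=0 F3=1; commitIndex=1
Op 9: F2 acks idx 1 -> match: F0=2 F1=1 F2=1 F3=1; commitIndex=1
Op 10: F3 acks idx 1 -> match: F0=2 F1=1 F2=1 F3=1; commitIndex=1
Op 11: append 1 -> log_len=3

Answer: 1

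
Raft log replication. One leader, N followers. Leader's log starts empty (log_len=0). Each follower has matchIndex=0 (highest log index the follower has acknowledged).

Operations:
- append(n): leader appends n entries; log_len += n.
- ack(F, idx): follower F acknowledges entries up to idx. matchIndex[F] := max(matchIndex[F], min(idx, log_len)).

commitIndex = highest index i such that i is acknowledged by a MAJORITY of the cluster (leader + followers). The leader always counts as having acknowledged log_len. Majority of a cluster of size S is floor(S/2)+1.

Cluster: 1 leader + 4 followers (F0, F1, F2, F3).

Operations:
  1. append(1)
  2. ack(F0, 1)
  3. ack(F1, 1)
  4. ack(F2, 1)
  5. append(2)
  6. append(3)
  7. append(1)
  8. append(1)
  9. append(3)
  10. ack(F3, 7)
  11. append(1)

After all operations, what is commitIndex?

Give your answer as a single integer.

Answer: 1

Derivation:
Op 1: append 1 -> log_len=1
Op 2: F0 acks idx 1 -> match: F0=1 F1=0 F2=0 F3=0; commitIndex=0
Op 3: F1 acks idx 1 -> match: F0=1 F1=1 F2=0 F3=0; commitIndex=1
Op 4: F2 acks idx 1 -> match: F0=1 F1=1 F2=1 F3=0; commitIndex=1
Op 5: append 2 -> log_len=3
Op 6: append 3 -> log_len=6
Op 7: append 1 -> log_len=7
Op 8: append 1 -> log_len=8
Op 9: append 3 -> log_len=11
Op 10: F3 acks idx 7 -> match: F0=1 F1=1 F2=1 F3=7; commitIndex=1
Op 11: append 1 -> log_len=12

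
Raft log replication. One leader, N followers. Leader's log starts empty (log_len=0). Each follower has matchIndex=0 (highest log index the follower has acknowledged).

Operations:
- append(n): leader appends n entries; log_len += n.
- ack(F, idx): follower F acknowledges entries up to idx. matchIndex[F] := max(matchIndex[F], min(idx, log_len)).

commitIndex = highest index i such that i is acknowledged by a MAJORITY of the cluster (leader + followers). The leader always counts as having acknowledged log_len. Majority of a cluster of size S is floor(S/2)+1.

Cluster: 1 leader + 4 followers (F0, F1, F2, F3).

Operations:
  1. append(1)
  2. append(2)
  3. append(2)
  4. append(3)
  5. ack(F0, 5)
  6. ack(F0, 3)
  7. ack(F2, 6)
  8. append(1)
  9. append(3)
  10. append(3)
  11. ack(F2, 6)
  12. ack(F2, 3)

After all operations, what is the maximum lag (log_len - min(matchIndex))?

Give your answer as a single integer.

Answer: 15

Derivation:
Op 1: append 1 -> log_len=1
Op 2: append 2 -> log_len=3
Op 3: append 2 -> log_len=5
Op 4: append 3 -> log_len=8
Op 5: F0 acks idx 5 -> match: F0=5 F1=0 F2=0 F3=0; commitIndex=0
Op 6: F0 acks idx 3 -> match: F0=5 F1=0 F2=0 F3=0; commitIndex=0
Op 7: F2 acks idx 6 -> match: F0=5 F1=0 F2=6 F3=0; commitIndex=5
Op 8: append 1 -> log_len=9
Op 9: append 3 -> log_len=12
Op 10: append 3 -> log_len=15
Op 11: F2 acks idx 6 -> match: F0=5 F1=0 F2=6 F3=0; commitIndex=5
Op 12: F2 acks idx 3 -> match: F0=5 F1=0 F2=6 F3=0; commitIndex=5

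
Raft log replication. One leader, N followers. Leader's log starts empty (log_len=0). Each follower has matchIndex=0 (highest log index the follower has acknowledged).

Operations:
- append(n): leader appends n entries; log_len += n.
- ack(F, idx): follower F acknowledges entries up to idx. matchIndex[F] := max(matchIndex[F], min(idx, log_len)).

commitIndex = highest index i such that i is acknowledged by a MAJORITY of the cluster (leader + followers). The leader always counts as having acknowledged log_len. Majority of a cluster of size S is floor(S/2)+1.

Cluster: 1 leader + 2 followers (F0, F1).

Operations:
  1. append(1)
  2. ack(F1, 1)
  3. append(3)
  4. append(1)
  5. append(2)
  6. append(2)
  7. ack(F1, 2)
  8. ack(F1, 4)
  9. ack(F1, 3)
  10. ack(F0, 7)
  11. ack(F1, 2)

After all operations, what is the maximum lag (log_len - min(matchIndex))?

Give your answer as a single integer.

Op 1: append 1 -> log_len=1
Op 2: F1 acks idx 1 -> match: F0=0 F1=1; commitIndex=1
Op 3: append 3 -> log_len=4
Op 4: append 1 -> log_len=5
Op 5: append 2 -> log_len=7
Op 6: append 2 -> log_len=9
Op 7: F1 acks idx 2 -> match: F0=0 F1=2; commitIndex=2
Op 8: F1 acks idx 4 -> match: F0=0 F1=4; commitIndex=4
Op 9: F1 acks idx 3 -> match: F0=0 F1=4; commitIndex=4
Op 10: F0 acks idx 7 -> match: F0=7 F1=4; commitIndex=7
Op 11: F1 acks idx 2 -> match: F0=7 F1=4; commitIndex=7

Answer: 5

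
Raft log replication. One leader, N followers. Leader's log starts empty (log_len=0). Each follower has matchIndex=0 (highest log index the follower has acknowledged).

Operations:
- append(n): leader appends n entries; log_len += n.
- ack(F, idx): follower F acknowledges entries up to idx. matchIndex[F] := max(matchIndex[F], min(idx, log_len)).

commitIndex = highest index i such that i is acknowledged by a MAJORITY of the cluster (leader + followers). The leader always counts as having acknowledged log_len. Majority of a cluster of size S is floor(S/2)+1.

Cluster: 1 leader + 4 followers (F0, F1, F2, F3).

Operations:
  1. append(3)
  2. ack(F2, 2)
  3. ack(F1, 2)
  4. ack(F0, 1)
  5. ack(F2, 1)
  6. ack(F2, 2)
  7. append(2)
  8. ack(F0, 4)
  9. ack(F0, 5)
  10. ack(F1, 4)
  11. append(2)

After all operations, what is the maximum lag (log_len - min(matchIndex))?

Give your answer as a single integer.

Op 1: append 3 -> log_len=3
Op 2: F2 acks idx 2 -> match: F0=0 F1=0 F2=2 F3=0; commitIndex=0
Op 3: F1 acks idx 2 -> match: F0=0 F1=2 F2=2 F3=0; commitIndex=2
Op 4: F0 acks idx 1 -> match: F0=1 F1=2 F2=2 F3=0; commitIndex=2
Op 5: F2 acks idx 1 -> match: F0=1 F1=2 F2=2 F3=0; commitIndex=2
Op 6: F2 acks idx 2 -> match: F0=1 F1=2 F2=2 F3=0; commitIndex=2
Op 7: append 2 -> log_len=5
Op 8: F0 acks idx 4 -> match: F0=4 F1=2 F2=2 F3=0; commitIndex=2
Op 9: F0 acks idx 5 -> match: F0=5 F1=2 F2=2 F3=0; commitIndex=2
Op 10: F1 acks idx 4 -> match: F0=5 F1=4 F2=2 F3=0; commitIndex=4
Op 11: append 2 -> log_len=7

Answer: 7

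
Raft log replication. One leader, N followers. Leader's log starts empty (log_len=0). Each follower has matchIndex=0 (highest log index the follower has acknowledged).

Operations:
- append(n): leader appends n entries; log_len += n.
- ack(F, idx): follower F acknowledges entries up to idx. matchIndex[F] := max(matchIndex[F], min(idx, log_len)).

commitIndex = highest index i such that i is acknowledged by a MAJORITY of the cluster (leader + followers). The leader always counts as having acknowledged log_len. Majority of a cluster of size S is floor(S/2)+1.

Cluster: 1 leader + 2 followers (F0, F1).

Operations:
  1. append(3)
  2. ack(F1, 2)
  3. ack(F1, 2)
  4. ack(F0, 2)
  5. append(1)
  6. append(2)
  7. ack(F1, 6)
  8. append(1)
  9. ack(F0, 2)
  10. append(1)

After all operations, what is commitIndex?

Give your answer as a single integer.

Answer: 6

Derivation:
Op 1: append 3 -> log_len=3
Op 2: F1 acks idx 2 -> match: F0=0 F1=2; commitIndex=2
Op 3: F1 acks idx 2 -> match: F0=0 F1=2; commitIndex=2
Op 4: F0 acks idx 2 -> match: F0=2 F1=2; commitIndex=2
Op 5: append 1 -> log_len=4
Op 6: append 2 -> log_len=6
Op 7: F1 acks idx 6 -> match: F0=2 F1=6; commitIndex=6
Op 8: append 1 -> log_len=7
Op 9: F0 acks idx 2 -> match: F0=2 F1=6; commitIndex=6
Op 10: append 1 -> log_len=8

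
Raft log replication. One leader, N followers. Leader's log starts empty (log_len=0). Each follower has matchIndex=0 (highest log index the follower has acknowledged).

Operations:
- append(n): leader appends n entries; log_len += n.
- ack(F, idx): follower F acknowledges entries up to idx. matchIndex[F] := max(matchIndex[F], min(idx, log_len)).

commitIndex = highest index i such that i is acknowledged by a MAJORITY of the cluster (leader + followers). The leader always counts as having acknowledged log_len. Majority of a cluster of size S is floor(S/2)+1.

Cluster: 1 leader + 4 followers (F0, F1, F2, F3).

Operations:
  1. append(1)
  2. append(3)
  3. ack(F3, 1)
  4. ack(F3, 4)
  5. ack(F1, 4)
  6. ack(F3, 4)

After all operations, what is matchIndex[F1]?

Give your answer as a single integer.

Answer: 4

Derivation:
Op 1: append 1 -> log_len=1
Op 2: append 3 -> log_len=4
Op 3: F3 acks idx 1 -> match: F0=0 F1=0 F2=0 F3=1; commitIndex=0
Op 4: F3 acks idx 4 -> match: F0=0 F1=0 F2=0 F3=4; commitIndex=0
Op 5: F1 acks idx 4 -> match: F0=0 F1=4 F2=0 F3=4; commitIndex=4
Op 6: F3 acks idx 4 -> match: F0=0 F1=4 F2=0 F3=4; commitIndex=4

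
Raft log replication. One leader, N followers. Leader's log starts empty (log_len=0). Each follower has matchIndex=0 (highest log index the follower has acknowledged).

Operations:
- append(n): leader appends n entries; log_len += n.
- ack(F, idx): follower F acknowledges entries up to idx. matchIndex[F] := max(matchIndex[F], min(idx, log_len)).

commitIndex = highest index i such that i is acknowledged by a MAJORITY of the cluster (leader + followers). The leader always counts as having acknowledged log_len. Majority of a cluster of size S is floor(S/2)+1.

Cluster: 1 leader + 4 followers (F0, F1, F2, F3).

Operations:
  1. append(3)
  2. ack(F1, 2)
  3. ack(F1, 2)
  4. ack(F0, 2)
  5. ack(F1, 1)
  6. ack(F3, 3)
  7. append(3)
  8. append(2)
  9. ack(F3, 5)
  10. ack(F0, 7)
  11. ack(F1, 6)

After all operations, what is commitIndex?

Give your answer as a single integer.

Answer: 6

Derivation:
Op 1: append 3 -> log_len=3
Op 2: F1 acks idx 2 -> match: F0=0 F1=2 F2=0 F3=0; commitIndex=0
Op 3: F1 acks idx 2 -> match: F0=0 F1=2 F2=0 F3=0; commitIndex=0
Op 4: F0 acks idx 2 -> match: F0=2 F1=2 F2=0 F3=0; commitIndex=2
Op 5: F1 acks idx 1 -> match: F0=2 F1=2 F2=0 F3=0; commitIndex=2
Op 6: F3 acks idx 3 -> match: F0=2 F1=2 F2=0 F3=3; commitIndex=2
Op 7: append 3 -> log_len=6
Op 8: append 2 -> log_len=8
Op 9: F3 acks idx 5 -> match: F0=2 F1=2 F2=0 F3=5; commitIndex=2
Op 10: F0 acks idx 7 -> match: F0=7 F1=2 F2=0 F3=5; commitIndex=5
Op 11: F1 acks idx 6 -> match: F0=7 F1=6 F2=0 F3=5; commitIndex=6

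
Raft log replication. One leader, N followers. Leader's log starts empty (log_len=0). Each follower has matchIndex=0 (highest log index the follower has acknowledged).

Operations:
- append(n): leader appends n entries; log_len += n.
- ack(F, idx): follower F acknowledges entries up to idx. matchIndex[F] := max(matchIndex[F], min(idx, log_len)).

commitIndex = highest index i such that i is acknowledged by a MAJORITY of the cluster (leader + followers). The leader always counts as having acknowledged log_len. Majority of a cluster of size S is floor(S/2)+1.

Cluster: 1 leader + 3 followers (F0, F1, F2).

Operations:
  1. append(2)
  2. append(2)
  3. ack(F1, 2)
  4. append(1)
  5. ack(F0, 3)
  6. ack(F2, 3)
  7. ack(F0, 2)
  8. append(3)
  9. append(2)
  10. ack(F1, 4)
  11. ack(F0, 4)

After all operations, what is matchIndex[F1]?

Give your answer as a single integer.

Op 1: append 2 -> log_len=2
Op 2: append 2 -> log_len=4
Op 3: F1 acks idx 2 -> match: F0=0 F1=2 F2=0; commitIndex=0
Op 4: append 1 -> log_len=5
Op 5: F0 acks idx 3 -> match: F0=3 F1=2 F2=0; commitIndex=2
Op 6: F2 acks idx 3 -> match: F0=3 F1=2 F2=3; commitIndex=3
Op 7: F0 acks idx 2 -> match: F0=3 F1=2 F2=3; commitIndex=3
Op 8: append 3 -> log_len=8
Op 9: append 2 -> log_len=10
Op 10: F1 acks idx 4 -> match: F0=3 F1=4 F2=3; commitIndex=3
Op 11: F0 acks idx 4 -> match: F0=4 F1=4 F2=3; commitIndex=4

Answer: 4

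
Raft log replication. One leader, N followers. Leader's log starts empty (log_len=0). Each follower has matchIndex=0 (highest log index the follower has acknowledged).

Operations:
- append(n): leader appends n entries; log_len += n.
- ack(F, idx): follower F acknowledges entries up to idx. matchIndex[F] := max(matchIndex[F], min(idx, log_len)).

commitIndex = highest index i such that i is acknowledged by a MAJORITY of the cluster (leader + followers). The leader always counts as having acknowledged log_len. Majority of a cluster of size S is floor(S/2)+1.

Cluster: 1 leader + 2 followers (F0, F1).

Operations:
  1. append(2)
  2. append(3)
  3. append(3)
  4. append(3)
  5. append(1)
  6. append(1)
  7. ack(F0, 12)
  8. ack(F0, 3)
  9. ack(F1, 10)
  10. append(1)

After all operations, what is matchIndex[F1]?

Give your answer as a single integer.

Answer: 10

Derivation:
Op 1: append 2 -> log_len=2
Op 2: append 3 -> log_len=5
Op 3: append 3 -> log_len=8
Op 4: append 3 -> log_len=11
Op 5: append 1 -> log_len=12
Op 6: append 1 -> log_len=13
Op 7: F0 acks idx 12 -> match: F0=12 F1=0; commitIndex=12
Op 8: F0 acks idx 3 -> match: F0=12 F1=0; commitIndex=12
Op 9: F1 acks idx 10 -> match: F0=12 F1=10; commitIndex=12
Op 10: append 1 -> log_len=14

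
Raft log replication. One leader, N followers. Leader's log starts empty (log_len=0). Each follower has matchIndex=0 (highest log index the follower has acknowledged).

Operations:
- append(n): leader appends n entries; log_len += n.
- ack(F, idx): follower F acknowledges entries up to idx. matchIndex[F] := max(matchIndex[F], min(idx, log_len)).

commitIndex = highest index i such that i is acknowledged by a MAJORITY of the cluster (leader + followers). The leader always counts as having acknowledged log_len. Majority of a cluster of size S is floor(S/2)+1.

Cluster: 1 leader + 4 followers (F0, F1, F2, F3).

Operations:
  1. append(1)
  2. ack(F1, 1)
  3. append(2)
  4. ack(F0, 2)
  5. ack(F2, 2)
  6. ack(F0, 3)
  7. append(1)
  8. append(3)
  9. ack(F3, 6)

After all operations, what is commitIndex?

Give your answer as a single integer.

Op 1: append 1 -> log_len=1
Op 2: F1 acks idx 1 -> match: F0=0 F1=1 F2=0 F3=0; commitIndex=0
Op 3: append 2 -> log_len=3
Op 4: F0 acks idx 2 -> match: F0=2 F1=1 F2=0 F3=0; commitIndex=1
Op 5: F2 acks idx 2 -> match: F0=2 F1=1 F2=2 F3=0; commitIndex=2
Op 6: F0 acks idx 3 -> match: F0=3 F1=1 F2=2 F3=0; commitIndex=2
Op 7: append 1 -> log_len=4
Op 8: append 3 -> log_len=7
Op 9: F3 acks idx 6 -> match: F0=3 F1=1 F2=2 F3=6; commitIndex=3

Answer: 3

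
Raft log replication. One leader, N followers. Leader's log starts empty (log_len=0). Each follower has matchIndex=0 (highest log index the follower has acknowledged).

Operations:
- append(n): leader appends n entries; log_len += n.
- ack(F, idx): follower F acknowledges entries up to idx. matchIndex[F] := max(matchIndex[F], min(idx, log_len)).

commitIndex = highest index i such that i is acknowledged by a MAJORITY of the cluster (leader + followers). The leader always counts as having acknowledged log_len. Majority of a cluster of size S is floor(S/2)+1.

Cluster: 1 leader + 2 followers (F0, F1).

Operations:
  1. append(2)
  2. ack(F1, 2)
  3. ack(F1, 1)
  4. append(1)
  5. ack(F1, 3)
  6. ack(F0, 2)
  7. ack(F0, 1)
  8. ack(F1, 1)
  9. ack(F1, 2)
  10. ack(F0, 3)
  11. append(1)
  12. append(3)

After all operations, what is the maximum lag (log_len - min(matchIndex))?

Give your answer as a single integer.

Op 1: append 2 -> log_len=2
Op 2: F1 acks idx 2 -> match: F0=0 F1=2; commitIndex=2
Op 3: F1 acks idx 1 -> match: F0=0 F1=2; commitIndex=2
Op 4: append 1 -> log_len=3
Op 5: F1 acks idx 3 -> match: F0=0 F1=3; commitIndex=3
Op 6: F0 acks idx 2 -> match: F0=2 F1=3; commitIndex=3
Op 7: F0 acks idx 1 -> match: F0=2 F1=3; commitIndex=3
Op 8: F1 acks idx 1 -> match: F0=2 F1=3; commitIndex=3
Op 9: F1 acks idx 2 -> match: F0=2 F1=3; commitIndex=3
Op 10: F0 acks idx 3 -> match: F0=3 F1=3; commitIndex=3
Op 11: append 1 -> log_len=4
Op 12: append 3 -> log_len=7

Answer: 4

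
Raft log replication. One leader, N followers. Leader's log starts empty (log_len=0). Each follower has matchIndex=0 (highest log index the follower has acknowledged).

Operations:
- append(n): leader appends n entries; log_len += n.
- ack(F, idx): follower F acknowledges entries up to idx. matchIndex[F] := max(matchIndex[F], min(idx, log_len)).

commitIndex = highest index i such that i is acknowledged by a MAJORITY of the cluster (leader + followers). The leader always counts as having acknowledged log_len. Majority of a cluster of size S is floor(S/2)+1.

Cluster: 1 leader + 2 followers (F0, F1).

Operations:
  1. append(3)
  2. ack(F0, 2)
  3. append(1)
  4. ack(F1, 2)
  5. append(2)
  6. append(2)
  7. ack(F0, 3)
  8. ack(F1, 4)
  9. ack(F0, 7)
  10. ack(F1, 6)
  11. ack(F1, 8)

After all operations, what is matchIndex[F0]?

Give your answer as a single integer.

Answer: 7

Derivation:
Op 1: append 3 -> log_len=3
Op 2: F0 acks idx 2 -> match: F0=2 F1=0; commitIndex=2
Op 3: append 1 -> log_len=4
Op 4: F1 acks idx 2 -> match: F0=2 F1=2; commitIndex=2
Op 5: append 2 -> log_len=6
Op 6: append 2 -> log_len=8
Op 7: F0 acks idx 3 -> match: F0=3 F1=2; commitIndex=3
Op 8: F1 acks idx 4 -> match: F0=3 F1=4; commitIndex=4
Op 9: F0 acks idx 7 -> match: F0=7 F1=4; commitIndex=7
Op 10: F1 acks idx 6 -> match: F0=7 F1=6; commitIndex=7
Op 11: F1 acks idx 8 -> match: F0=7 F1=8; commitIndex=8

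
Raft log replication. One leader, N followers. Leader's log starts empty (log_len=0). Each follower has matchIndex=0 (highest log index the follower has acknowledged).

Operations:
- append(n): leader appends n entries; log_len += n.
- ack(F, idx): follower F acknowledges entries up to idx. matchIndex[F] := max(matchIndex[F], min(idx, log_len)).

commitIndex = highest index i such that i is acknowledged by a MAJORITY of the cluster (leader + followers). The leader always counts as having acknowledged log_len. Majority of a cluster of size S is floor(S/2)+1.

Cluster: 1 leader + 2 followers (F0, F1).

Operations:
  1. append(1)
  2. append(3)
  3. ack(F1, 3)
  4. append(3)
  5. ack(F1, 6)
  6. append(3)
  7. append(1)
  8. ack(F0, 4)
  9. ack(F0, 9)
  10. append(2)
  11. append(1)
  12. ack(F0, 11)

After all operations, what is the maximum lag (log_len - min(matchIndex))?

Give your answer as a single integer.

Op 1: append 1 -> log_len=1
Op 2: append 3 -> log_len=4
Op 3: F1 acks idx 3 -> match: F0=0 F1=3; commitIndex=3
Op 4: append 3 -> log_len=7
Op 5: F1 acks idx 6 -> match: F0=0 F1=6; commitIndex=6
Op 6: append 3 -> log_len=10
Op 7: append 1 -> log_len=11
Op 8: F0 acks idx 4 -> match: F0=4 F1=6; commitIndex=6
Op 9: F0 acks idx 9 -> match: F0=9 F1=6; commitIndex=9
Op 10: append 2 -> log_len=13
Op 11: append 1 -> log_len=14
Op 12: F0 acks idx 11 -> match: F0=11 F1=6; commitIndex=11

Answer: 8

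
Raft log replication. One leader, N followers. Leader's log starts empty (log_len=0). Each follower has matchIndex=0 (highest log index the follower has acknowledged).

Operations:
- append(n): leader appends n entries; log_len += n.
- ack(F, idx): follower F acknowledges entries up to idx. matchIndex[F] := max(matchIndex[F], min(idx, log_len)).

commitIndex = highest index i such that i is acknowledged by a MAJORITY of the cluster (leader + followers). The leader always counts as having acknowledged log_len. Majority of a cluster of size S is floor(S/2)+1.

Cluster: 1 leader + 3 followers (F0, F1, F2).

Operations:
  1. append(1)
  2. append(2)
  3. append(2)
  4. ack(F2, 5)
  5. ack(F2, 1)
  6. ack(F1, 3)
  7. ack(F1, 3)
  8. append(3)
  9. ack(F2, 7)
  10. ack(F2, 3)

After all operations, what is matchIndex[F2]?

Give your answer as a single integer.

Answer: 7

Derivation:
Op 1: append 1 -> log_len=1
Op 2: append 2 -> log_len=3
Op 3: append 2 -> log_len=5
Op 4: F2 acks idx 5 -> match: F0=0 F1=0 F2=5; commitIndex=0
Op 5: F2 acks idx 1 -> match: F0=0 F1=0 F2=5; commitIndex=0
Op 6: F1 acks idx 3 -> match: F0=0 F1=3 F2=5; commitIndex=3
Op 7: F1 acks idx 3 -> match: F0=0 F1=3 F2=5; commitIndex=3
Op 8: append 3 -> log_len=8
Op 9: F2 acks idx 7 -> match: F0=0 F1=3 F2=7; commitIndex=3
Op 10: F2 acks idx 3 -> match: F0=0 F1=3 F2=7; commitIndex=3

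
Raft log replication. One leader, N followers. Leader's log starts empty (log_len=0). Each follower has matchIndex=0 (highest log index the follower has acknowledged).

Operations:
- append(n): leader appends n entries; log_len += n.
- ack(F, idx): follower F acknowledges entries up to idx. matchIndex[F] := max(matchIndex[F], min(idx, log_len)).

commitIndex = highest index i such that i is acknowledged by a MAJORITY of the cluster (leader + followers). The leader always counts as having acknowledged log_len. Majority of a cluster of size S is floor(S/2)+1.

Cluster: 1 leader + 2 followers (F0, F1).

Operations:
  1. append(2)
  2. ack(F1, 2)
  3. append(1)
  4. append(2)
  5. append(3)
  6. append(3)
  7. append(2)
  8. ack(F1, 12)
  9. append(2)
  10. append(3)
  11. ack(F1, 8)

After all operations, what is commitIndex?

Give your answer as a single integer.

Answer: 12

Derivation:
Op 1: append 2 -> log_len=2
Op 2: F1 acks idx 2 -> match: F0=0 F1=2; commitIndex=2
Op 3: append 1 -> log_len=3
Op 4: append 2 -> log_len=5
Op 5: append 3 -> log_len=8
Op 6: append 3 -> log_len=11
Op 7: append 2 -> log_len=13
Op 8: F1 acks idx 12 -> match: F0=0 F1=12; commitIndex=12
Op 9: append 2 -> log_len=15
Op 10: append 3 -> log_len=18
Op 11: F1 acks idx 8 -> match: F0=0 F1=12; commitIndex=12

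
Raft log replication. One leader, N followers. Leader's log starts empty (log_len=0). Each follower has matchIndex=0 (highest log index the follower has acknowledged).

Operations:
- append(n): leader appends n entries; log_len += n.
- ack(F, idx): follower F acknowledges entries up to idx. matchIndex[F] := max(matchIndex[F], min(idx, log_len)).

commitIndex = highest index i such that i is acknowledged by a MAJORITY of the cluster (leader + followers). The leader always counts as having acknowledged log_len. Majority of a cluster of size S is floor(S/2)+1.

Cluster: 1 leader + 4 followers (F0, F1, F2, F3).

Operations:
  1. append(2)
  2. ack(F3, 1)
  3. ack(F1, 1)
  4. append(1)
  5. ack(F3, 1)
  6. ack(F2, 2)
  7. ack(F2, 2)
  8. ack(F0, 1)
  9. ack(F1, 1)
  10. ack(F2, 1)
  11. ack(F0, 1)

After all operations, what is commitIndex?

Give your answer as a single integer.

Op 1: append 2 -> log_len=2
Op 2: F3 acks idx 1 -> match: F0=0 F1=0 F2=0 F3=1; commitIndex=0
Op 3: F1 acks idx 1 -> match: F0=0 F1=1 F2=0 F3=1; commitIndex=1
Op 4: append 1 -> log_len=3
Op 5: F3 acks idx 1 -> match: F0=0 F1=1 F2=0 F3=1; commitIndex=1
Op 6: F2 acks idx 2 -> match: F0=0 F1=1 F2=2 F3=1; commitIndex=1
Op 7: F2 acks idx 2 -> match: F0=0 F1=1 F2=2 F3=1; commitIndex=1
Op 8: F0 acks idx 1 -> match: F0=1 F1=1 F2=2 F3=1; commitIndex=1
Op 9: F1 acks idx 1 -> match: F0=1 F1=1 F2=2 F3=1; commitIndex=1
Op 10: F2 acks idx 1 -> match: F0=1 F1=1 F2=2 F3=1; commitIndex=1
Op 11: F0 acks idx 1 -> match: F0=1 F1=1 F2=2 F3=1; commitIndex=1

Answer: 1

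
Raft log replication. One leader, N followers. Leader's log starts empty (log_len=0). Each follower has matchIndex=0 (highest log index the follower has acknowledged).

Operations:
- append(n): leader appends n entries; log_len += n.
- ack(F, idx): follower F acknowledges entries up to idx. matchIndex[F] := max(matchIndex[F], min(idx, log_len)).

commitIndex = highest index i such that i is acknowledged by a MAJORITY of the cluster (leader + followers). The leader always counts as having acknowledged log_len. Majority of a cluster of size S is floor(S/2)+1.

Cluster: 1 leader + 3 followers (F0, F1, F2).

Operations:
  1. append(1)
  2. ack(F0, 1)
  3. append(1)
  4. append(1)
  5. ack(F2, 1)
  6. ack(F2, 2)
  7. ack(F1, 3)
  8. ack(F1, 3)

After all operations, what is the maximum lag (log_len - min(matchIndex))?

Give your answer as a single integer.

Answer: 2

Derivation:
Op 1: append 1 -> log_len=1
Op 2: F0 acks idx 1 -> match: F0=1 F1=0 F2=0; commitIndex=0
Op 3: append 1 -> log_len=2
Op 4: append 1 -> log_len=3
Op 5: F2 acks idx 1 -> match: F0=1 F1=0 F2=1; commitIndex=1
Op 6: F2 acks idx 2 -> match: F0=1 F1=0 F2=2; commitIndex=1
Op 7: F1 acks idx 3 -> match: F0=1 F1=3 F2=2; commitIndex=2
Op 8: F1 acks idx 3 -> match: F0=1 F1=3 F2=2; commitIndex=2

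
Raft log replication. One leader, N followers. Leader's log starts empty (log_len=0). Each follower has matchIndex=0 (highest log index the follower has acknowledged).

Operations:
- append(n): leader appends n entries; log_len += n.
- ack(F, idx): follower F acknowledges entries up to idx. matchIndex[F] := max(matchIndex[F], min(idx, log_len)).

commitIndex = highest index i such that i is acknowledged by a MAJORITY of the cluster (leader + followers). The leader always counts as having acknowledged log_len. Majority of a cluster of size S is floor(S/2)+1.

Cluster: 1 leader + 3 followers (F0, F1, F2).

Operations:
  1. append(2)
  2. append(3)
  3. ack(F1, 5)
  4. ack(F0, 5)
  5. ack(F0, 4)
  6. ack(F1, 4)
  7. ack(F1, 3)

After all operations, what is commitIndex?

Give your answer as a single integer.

Op 1: append 2 -> log_len=2
Op 2: append 3 -> log_len=5
Op 3: F1 acks idx 5 -> match: F0=0 F1=5 F2=0; commitIndex=0
Op 4: F0 acks idx 5 -> match: F0=5 F1=5 F2=0; commitIndex=5
Op 5: F0 acks idx 4 -> match: F0=5 F1=5 F2=0; commitIndex=5
Op 6: F1 acks idx 4 -> match: F0=5 F1=5 F2=0; commitIndex=5
Op 7: F1 acks idx 3 -> match: F0=5 F1=5 F2=0; commitIndex=5

Answer: 5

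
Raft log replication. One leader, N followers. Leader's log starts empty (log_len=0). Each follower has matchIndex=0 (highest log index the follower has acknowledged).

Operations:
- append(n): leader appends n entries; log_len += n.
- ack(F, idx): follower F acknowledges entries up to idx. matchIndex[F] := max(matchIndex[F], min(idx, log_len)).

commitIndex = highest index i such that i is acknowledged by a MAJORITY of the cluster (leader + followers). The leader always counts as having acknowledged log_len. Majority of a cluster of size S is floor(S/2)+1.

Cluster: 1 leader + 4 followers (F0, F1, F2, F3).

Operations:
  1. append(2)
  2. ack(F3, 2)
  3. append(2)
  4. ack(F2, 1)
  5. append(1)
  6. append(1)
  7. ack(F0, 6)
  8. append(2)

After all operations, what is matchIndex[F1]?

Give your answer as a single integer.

Answer: 0

Derivation:
Op 1: append 2 -> log_len=2
Op 2: F3 acks idx 2 -> match: F0=0 F1=0 F2=0 F3=2; commitIndex=0
Op 3: append 2 -> log_len=4
Op 4: F2 acks idx 1 -> match: F0=0 F1=0 F2=1 F3=2; commitIndex=1
Op 5: append 1 -> log_len=5
Op 6: append 1 -> log_len=6
Op 7: F0 acks idx 6 -> match: F0=6 F1=0 F2=1 F3=2; commitIndex=2
Op 8: append 2 -> log_len=8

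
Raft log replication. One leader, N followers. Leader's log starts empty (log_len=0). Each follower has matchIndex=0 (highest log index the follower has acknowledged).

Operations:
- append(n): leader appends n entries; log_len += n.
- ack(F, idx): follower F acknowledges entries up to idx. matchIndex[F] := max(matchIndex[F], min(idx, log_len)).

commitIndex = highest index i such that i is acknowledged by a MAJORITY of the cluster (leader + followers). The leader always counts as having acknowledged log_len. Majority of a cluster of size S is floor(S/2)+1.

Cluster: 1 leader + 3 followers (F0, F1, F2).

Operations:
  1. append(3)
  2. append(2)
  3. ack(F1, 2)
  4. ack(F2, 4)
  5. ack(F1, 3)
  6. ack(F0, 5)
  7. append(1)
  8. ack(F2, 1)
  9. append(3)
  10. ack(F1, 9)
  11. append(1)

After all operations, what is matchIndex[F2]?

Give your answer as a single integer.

Answer: 4

Derivation:
Op 1: append 3 -> log_len=3
Op 2: append 2 -> log_len=5
Op 3: F1 acks idx 2 -> match: F0=0 F1=2 F2=0; commitIndex=0
Op 4: F2 acks idx 4 -> match: F0=0 F1=2 F2=4; commitIndex=2
Op 5: F1 acks idx 3 -> match: F0=0 F1=3 F2=4; commitIndex=3
Op 6: F0 acks idx 5 -> match: F0=5 F1=3 F2=4; commitIndex=4
Op 7: append 1 -> log_len=6
Op 8: F2 acks idx 1 -> match: F0=5 F1=3 F2=4; commitIndex=4
Op 9: append 3 -> log_len=9
Op 10: F1 acks idx 9 -> match: F0=5 F1=9 F2=4; commitIndex=5
Op 11: append 1 -> log_len=10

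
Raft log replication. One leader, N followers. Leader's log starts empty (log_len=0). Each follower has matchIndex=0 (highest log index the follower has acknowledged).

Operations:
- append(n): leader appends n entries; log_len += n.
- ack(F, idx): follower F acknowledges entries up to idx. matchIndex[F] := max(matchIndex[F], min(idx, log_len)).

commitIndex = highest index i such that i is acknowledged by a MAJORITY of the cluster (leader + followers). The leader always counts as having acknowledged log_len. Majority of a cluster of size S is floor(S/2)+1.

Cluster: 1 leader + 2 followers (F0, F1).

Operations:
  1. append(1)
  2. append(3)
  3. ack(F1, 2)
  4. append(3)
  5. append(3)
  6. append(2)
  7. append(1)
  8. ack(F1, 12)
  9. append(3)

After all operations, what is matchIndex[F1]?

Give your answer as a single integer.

Op 1: append 1 -> log_len=1
Op 2: append 3 -> log_len=4
Op 3: F1 acks idx 2 -> match: F0=0 F1=2; commitIndex=2
Op 4: append 3 -> log_len=7
Op 5: append 3 -> log_len=10
Op 6: append 2 -> log_len=12
Op 7: append 1 -> log_len=13
Op 8: F1 acks idx 12 -> match: F0=0 F1=12; commitIndex=12
Op 9: append 3 -> log_len=16

Answer: 12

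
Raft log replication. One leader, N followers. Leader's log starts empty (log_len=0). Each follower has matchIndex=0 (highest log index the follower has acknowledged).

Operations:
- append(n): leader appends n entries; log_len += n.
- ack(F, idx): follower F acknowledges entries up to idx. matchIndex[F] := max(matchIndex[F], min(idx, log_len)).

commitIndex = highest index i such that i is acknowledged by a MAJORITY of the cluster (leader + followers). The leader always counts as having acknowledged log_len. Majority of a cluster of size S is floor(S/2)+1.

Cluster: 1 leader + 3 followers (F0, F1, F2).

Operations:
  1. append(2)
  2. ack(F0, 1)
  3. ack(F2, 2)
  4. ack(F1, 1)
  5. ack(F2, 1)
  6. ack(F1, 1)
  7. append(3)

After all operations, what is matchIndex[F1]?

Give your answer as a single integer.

Answer: 1

Derivation:
Op 1: append 2 -> log_len=2
Op 2: F0 acks idx 1 -> match: F0=1 F1=0 F2=0; commitIndex=0
Op 3: F2 acks idx 2 -> match: F0=1 F1=0 F2=2; commitIndex=1
Op 4: F1 acks idx 1 -> match: F0=1 F1=1 F2=2; commitIndex=1
Op 5: F2 acks idx 1 -> match: F0=1 F1=1 F2=2; commitIndex=1
Op 6: F1 acks idx 1 -> match: F0=1 F1=1 F2=2; commitIndex=1
Op 7: append 3 -> log_len=5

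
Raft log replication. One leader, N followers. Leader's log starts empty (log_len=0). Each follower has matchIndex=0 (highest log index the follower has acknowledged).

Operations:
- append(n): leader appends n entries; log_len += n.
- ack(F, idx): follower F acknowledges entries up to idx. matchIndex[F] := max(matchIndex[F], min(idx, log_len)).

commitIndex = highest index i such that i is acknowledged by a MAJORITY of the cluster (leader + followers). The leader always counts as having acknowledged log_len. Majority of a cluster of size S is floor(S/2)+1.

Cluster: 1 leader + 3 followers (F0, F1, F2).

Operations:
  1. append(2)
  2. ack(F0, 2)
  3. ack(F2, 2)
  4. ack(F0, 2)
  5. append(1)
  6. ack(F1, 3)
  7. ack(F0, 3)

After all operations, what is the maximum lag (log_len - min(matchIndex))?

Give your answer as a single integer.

Op 1: append 2 -> log_len=2
Op 2: F0 acks idx 2 -> match: F0=2 F1=0 F2=0; commitIndex=0
Op 3: F2 acks idx 2 -> match: F0=2 F1=0 F2=2; commitIndex=2
Op 4: F0 acks idx 2 -> match: F0=2 F1=0 F2=2; commitIndex=2
Op 5: append 1 -> log_len=3
Op 6: F1 acks idx 3 -> match: F0=2 F1=3 F2=2; commitIndex=2
Op 7: F0 acks idx 3 -> match: F0=3 F1=3 F2=2; commitIndex=3

Answer: 1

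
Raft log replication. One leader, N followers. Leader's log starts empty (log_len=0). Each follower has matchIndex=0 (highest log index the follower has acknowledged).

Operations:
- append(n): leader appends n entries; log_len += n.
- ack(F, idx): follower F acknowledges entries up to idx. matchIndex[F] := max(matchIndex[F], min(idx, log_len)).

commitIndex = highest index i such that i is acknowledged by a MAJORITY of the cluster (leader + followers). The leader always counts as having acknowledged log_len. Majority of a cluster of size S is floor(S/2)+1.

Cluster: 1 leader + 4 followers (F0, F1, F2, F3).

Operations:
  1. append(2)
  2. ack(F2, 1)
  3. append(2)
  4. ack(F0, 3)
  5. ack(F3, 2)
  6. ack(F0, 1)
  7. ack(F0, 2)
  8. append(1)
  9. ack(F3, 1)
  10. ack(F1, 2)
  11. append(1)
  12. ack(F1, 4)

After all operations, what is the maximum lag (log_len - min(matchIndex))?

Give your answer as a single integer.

Op 1: append 2 -> log_len=2
Op 2: F2 acks idx 1 -> match: F0=0 F1=0 F2=1 F3=0; commitIndex=0
Op 3: append 2 -> log_len=4
Op 4: F0 acks idx 3 -> match: F0=3 F1=0 F2=1 F3=0; commitIndex=1
Op 5: F3 acks idx 2 -> match: F0=3 F1=0 F2=1 F3=2; commitIndex=2
Op 6: F0 acks idx 1 -> match: F0=3 F1=0 F2=1 F3=2; commitIndex=2
Op 7: F0 acks idx 2 -> match: F0=3 F1=0 F2=1 F3=2; commitIndex=2
Op 8: append 1 -> log_len=5
Op 9: F3 acks idx 1 -> match: F0=3 F1=0 F2=1 F3=2; commitIndex=2
Op 10: F1 acks idx 2 -> match: F0=3 F1=2 F2=1 F3=2; commitIndex=2
Op 11: append 1 -> log_len=6
Op 12: F1 acks idx 4 -> match: F0=3 F1=4 F2=1 F3=2; commitIndex=3

Answer: 5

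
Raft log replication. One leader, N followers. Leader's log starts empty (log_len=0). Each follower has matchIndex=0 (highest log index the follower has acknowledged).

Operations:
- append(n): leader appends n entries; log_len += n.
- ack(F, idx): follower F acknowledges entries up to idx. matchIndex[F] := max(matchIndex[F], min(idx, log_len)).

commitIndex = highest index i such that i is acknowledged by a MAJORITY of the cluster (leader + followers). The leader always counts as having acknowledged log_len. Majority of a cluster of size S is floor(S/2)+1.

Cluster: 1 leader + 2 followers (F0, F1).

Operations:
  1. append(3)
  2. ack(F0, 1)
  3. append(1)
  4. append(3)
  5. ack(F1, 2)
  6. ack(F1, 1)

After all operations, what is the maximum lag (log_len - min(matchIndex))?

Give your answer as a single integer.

Answer: 6

Derivation:
Op 1: append 3 -> log_len=3
Op 2: F0 acks idx 1 -> match: F0=1 F1=0; commitIndex=1
Op 3: append 1 -> log_len=4
Op 4: append 3 -> log_len=7
Op 5: F1 acks idx 2 -> match: F0=1 F1=2; commitIndex=2
Op 6: F1 acks idx 1 -> match: F0=1 F1=2; commitIndex=2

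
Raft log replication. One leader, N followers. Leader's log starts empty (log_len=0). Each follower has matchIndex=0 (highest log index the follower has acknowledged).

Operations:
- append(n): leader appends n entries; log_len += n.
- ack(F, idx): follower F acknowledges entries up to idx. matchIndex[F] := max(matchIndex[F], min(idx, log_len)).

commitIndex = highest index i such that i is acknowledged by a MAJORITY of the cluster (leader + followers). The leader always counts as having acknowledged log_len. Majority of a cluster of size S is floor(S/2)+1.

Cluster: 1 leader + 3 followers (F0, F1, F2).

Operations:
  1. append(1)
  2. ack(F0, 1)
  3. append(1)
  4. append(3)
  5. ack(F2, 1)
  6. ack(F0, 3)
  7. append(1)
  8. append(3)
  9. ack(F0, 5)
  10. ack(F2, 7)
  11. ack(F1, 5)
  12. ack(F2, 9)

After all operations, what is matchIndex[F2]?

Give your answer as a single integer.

Op 1: append 1 -> log_len=1
Op 2: F0 acks idx 1 -> match: F0=1 F1=0 F2=0; commitIndex=0
Op 3: append 1 -> log_len=2
Op 4: append 3 -> log_len=5
Op 5: F2 acks idx 1 -> match: F0=1 F1=0 F2=1; commitIndex=1
Op 6: F0 acks idx 3 -> match: F0=3 F1=0 F2=1; commitIndex=1
Op 7: append 1 -> log_len=6
Op 8: append 3 -> log_len=9
Op 9: F0 acks idx 5 -> match: F0=5 F1=0 F2=1; commitIndex=1
Op 10: F2 acks idx 7 -> match: F0=5 F1=0 F2=7; commitIndex=5
Op 11: F1 acks idx 5 -> match: F0=5 F1=5 F2=7; commitIndex=5
Op 12: F2 acks idx 9 -> match: F0=5 F1=5 F2=9; commitIndex=5

Answer: 9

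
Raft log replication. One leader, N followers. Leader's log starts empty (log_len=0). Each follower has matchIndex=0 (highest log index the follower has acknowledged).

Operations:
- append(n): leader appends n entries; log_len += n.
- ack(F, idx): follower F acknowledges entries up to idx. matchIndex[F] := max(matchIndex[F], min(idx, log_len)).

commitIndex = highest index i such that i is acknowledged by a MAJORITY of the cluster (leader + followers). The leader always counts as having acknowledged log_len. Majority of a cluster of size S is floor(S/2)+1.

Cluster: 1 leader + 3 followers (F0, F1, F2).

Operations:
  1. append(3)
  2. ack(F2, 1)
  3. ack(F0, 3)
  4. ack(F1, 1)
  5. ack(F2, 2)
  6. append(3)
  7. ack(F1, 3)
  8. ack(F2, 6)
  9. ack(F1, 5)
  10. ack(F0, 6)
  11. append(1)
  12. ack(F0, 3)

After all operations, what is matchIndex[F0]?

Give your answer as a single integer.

Answer: 6

Derivation:
Op 1: append 3 -> log_len=3
Op 2: F2 acks idx 1 -> match: F0=0 F1=0 F2=1; commitIndex=0
Op 3: F0 acks idx 3 -> match: F0=3 F1=0 F2=1; commitIndex=1
Op 4: F1 acks idx 1 -> match: F0=3 F1=1 F2=1; commitIndex=1
Op 5: F2 acks idx 2 -> match: F0=3 F1=1 F2=2; commitIndex=2
Op 6: append 3 -> log_len=6
Op 7: F1 acks idx 3 -> match: F0=3 F1=3 F2=2; commitIndex=3
Op 8: F2 acks idx 6 -> match: F0=3 F1=3 F2=6; commitIndex=3
Op 9: F1 acks idx 5 -> match: F0=3 F1=5 F2=6; commitIndex=5
Op 10: F0 acks idx 6 -> match: F0=6 F1=5 F2=6; commitIndex=6
Op 11: append 1 -> log_len=7
Op 12: F0 acks idx 3 -> match: F0=6 F1=5 F2=6; commitIndex=6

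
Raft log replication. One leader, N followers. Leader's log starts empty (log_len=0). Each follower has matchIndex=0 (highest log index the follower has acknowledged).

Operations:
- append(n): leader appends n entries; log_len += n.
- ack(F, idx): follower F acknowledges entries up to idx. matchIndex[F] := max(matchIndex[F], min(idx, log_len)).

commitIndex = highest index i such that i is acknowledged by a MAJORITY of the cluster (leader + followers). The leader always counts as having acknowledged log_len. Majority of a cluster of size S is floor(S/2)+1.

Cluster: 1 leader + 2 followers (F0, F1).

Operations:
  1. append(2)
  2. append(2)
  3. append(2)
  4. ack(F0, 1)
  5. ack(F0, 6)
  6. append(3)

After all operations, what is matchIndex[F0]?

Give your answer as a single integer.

Op 1: append 2 -> log_len=2
Op 2: append 2 -> log_len=4
Op 3: append 2 -> log_len=6
Op 4: F0 acks idx 1 -> match: F0=1 F1=0; commitIndex=1
Op 5: F0 acks idx 6 -> match: F0=6 F1=0; commitIndex=6
Op 6: append 3 -> log_len=9

Answer: 6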